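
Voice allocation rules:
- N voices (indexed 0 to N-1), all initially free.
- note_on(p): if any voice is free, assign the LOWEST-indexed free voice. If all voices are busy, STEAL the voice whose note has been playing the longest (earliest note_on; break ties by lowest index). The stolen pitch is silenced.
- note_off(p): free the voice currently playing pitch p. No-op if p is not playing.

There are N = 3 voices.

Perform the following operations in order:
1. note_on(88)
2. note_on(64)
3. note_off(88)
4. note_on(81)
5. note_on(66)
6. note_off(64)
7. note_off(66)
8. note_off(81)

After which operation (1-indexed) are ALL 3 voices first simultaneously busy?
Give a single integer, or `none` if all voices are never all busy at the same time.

Answer: 5

Derivation:
Op 1: note_on(88): voice 0 is free -> assigned | voices=[88 - -]
Op 2: note_on(64): voice 1 is free -> assigned | voices=[88 64 -]
Op 3: note_off(88): free voice 0 | voices=[- 64 -]
Op 4: note_on(81): voice 0 is free -> assigned | voices=[81 64 -]
Op 5: note_on(66): voice 2 is free -> assigned | voices=[81 64 66]
Op 6: note_off(64): free voice 1 | voices=[81 - 66]
Op 7: note_off(66): free voice 2 | voices=[81 - -]
Op 8: note_off(81): free voice 0 | voices=[- - -]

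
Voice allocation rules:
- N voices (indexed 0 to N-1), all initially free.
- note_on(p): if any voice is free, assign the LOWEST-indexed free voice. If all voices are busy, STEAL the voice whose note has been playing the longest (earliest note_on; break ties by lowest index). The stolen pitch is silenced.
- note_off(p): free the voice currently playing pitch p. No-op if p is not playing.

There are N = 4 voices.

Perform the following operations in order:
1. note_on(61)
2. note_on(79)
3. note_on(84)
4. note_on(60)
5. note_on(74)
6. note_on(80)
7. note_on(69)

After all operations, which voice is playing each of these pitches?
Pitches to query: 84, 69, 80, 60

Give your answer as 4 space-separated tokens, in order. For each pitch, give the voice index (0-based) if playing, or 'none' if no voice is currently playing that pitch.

Answer: none 2 1 3

Derivation:
Op 1: note_on(61): voice 0 is free -> assigned | voices=[61 - - -]
Op 2: note_on(79): voice 1 is free -> assigned | voices=[61 79 - -]
Op 3: note_on(84): voice 2 is free -> assigned | voices=[61 79 84 -]
Op 4: note_on(60): voice 3 is free -> assigned | voices=[61 79 84 60]
Op 5: note_on(74): all voices busy, STEAL voice 0 (pitch 61, oldest) -> assign | voices=[74 79 84 60]
Op 6: note_on(80): all voices busy, STEAL voice 1 (pitch 79, oldest) -> assign | voices=[74 80 84 60]
Op 7: note_on(69): all voices busy, STEAL voice 2 (pitch 84, oldest) -> assign | voices=[74 80 69 60]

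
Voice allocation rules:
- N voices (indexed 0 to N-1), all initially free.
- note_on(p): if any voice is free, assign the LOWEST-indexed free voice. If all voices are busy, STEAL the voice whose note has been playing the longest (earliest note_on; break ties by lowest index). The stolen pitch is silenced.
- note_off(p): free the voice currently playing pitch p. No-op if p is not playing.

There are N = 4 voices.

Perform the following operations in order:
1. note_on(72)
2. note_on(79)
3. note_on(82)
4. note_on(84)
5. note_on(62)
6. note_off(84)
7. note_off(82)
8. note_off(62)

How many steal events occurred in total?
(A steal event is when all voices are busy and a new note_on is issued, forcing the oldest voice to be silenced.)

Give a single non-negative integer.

Op 1: note_on(72): voice 0 is free -> assigned | voices=[72 - - -]
Op 2: note_on(79): voice 1 is free -> assigned | voices=[72 79 - -]
Op 3: note_on(82): voice 2 is free -> assigned | voices=[72 79 82 -]
Op 4: note_on(84): voice 3 is free -> assigned | voices=[72 79 82 84]
Op 5: note_on(62): all voices busy, STEAL voice 0 (pitch 72, oldest) -> assign | voices=[62 79 82 84]
Op 6: note_off(84): free voice 3 | voices=[62 79 82 -]
Op 7: note_off(82): free voice 2 | voices=[62 79 - -]
Op 8: note_off(62): free voice 0 | voices=[- 79 - -]

Answer: 1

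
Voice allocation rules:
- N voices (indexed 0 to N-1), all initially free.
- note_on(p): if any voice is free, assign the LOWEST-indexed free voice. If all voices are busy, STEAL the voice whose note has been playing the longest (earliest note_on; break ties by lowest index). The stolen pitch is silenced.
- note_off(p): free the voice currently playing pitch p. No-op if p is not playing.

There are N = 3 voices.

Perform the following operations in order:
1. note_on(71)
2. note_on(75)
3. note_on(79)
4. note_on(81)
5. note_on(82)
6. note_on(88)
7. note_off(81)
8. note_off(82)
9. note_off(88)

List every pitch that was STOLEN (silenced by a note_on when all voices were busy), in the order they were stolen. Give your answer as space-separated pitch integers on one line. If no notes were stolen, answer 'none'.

Op 1: note_on(71): voice 0 is free -> assigned | voices=[71 - -]
Op 2: note_on(75): voice 1 is free -> assigned | voices=[71 75 -]
Op 3: note_on(79): voice 2 is free -> assigned | voices=[71 75 79]
Op 4: note_on(81): all voices busy, STEAL voice 0 (pitch 71, oldest) -> assign | voices=[81 75 79]
Op 5: note_on(82): all voices busy, STEAL voice 1 (pitch 75, oldest) -> assign | voices=[81 82 79]
Op 6: note_on(88): all voices busy, STEAL voice 2 (pitch 79, oldest) -> assign | voices=[81 82 88]
Op 7: note_off(81): free voice 0 | voices=[- 82 88]
Op 8: note_off(82): free voice 1 | voices=[- - 88]
Op 9: note_off(88): free voice 2 | voices=[- - -]

Answer: 71 75 79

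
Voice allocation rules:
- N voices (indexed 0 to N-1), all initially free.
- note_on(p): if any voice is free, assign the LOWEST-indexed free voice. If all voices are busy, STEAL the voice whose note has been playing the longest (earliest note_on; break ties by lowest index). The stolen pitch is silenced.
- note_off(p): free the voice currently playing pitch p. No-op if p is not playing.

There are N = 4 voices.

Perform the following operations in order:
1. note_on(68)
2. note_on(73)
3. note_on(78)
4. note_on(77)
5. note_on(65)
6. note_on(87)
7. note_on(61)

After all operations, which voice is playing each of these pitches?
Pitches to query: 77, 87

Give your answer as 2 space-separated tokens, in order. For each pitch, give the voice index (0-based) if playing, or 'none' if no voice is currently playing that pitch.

Answer: 3 1

Derivation:
Op 1: note_on(68): voice 0 is free -> assigned | voices=[68 - - -]
Op 2: note_on(73): voice 1 is free -> assigned | voices=[68 73 - -]
Op 3: note_on(78): voice 2 is free -> assigned | voices=[68 73 78 -]
Op 4: note_on(77): voice 3 is free -> assigned | voices=[68 73 78 77]
Op 5: note_on(65): all voices busy, STEAL voice 0 (pitch 68, oldest) -> assign | voices=[65 73 78 77]
Op 6: note_on(87): all voices busy, STEAL voice 1 (pitch 73, oldest) -> assign | voices=[65 87 78 77]
Op 7: note_on(61): all voices busy, STEAL voice 2 (pitch 78, oldest) -> assign | voices=[65 87 61 77]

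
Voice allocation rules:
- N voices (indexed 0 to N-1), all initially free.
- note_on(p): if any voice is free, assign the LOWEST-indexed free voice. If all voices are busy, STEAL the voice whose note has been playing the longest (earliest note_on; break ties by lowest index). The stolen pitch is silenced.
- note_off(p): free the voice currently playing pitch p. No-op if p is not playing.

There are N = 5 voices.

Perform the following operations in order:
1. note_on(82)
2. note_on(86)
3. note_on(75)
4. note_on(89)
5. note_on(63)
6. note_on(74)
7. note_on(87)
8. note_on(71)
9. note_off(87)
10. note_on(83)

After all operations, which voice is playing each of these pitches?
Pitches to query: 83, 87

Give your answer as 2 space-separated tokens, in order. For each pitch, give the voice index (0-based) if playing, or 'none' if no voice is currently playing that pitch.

Answer: 1 none

Derivation:
Op 1: note_on(82): voice 0 is free -> assigned | voices=[82 - - - -]
Op 2: note_on(86): voice 1 is free -> assigned | voices=[82 86 - - -]
Op 3: note_on(75): voice 2 is free -> assigned | voices=[82 86 75 - -]
Op 4: note_on(89): voice 3 is free -> assigned | voices=[82 86 75 89 -]
Op 5: note_on(63): voice 4 is free -> assigned | voices=[82 86 75 89 63]
Op 6: note_on(74): all voices busy, STEAL voice 0 (pitch 82, oldest) -> assign | voices=[74 86 75 89 63]
Op 7: note_on(87): all voices busy, STEAL voice 1 (pitch 86, oldest) -> assign | voices=[74 87 75 89 63]
Op 8: note_on(71): all voices busy, STEAL voice 2 (pitch 75, oldest) -> assign | voices=[74 87 71 89 63]
Op 9: note_off(87): free voice 1 | voices=[74 - 71 89 63]
Op 10: note_on(83): voice 1 is free -> assigned | voices=[74 83 71 89 63]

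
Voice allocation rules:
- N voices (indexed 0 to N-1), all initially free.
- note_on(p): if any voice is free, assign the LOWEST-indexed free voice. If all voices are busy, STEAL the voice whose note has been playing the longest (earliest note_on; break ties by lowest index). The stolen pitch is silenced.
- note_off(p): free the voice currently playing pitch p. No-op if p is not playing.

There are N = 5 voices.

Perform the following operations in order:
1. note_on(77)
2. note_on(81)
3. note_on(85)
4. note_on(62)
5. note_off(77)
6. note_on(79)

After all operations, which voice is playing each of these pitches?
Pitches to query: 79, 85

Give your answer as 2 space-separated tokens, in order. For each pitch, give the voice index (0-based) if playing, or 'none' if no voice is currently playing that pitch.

Op 1: note_on(77): voice 0 is free -> assigned | voices=[77 - - - -]
Op 2: note_on(81): voice 1 is free -> assigned | voices=[77 81 - - -]
Op 3: note_on(85): voice 2 is free -> assigned | voices=[77 81 85 - -]
Op 4: note_on(62): voice 3 is free -> assigned | voices=[77 81 85 62 -]
Op 5: note_off(77): free voice 0 | voices=[- 81 85 62 -]
Op 6: note_on(79): voice 0 is free -> assigned | voices=[79 81 85 62 -]

Answer: 0 2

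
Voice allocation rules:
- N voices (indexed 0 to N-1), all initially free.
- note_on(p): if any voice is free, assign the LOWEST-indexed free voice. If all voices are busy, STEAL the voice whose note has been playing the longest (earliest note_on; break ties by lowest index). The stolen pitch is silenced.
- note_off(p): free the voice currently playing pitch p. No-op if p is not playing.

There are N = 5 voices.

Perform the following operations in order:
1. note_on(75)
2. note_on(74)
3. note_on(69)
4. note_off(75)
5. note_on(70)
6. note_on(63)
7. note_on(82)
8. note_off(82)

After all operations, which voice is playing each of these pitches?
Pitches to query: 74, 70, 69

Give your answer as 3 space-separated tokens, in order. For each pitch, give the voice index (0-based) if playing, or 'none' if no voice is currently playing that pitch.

Answer: 1 0 2

Derivation:
Op 1: note_on(75): voice 0 is free -> assigned | voices=[75 - - - -]
Op 2: note_on(74): voice 1 is free -> assigned | voices=[75 74 - - -]
Op 3: note_on(69): voice 2 is free -> assigned | voices=[75 74 69 - -]
Op 4: note_off(75): free voice 0 | voices=[- 74 69 - -]
Op 5: note_on(70): voice 0 is free -> assigned | voices=[70 74 69 - -]
Op 6: note_on(63): voice 3 is free -> assigned | voices=[70 74 69 63 -]
Op 7: note_on(82): voice 4 is free -> assigned | voices=[70 74 69 63 82]
Op 8: note_off(82): free voice 4 | voices=[70 74 69 63 -]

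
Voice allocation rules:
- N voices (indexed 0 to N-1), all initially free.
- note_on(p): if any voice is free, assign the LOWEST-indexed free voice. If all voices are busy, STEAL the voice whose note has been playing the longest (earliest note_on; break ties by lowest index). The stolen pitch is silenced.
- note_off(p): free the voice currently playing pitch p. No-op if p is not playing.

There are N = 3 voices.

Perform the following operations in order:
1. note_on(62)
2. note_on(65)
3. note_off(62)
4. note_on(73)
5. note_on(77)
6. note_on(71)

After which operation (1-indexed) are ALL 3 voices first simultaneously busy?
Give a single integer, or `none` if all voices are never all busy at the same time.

Answer: 5

Derivation:
Op 1: note_on(62): voice 0 is free -> assigned | voices=[62 - -]
Op 2: note_on(65): voice 1 is free -> assigned | voices=[62 65 -]
Op 3: note_off(62): free voice 0 | voices=[- 65 -]
Op 4: note_on(73): voice 0 is free -> assigned | voices=[73 65 -]
Op 5: note_on(77): voice 2 is free -> assigned | voices=[73 65 77]
Op 6: note_on(71): all voices busy, STEAL voice 1 (pitch 65, oldest) -> assign | voices=[73 71 77]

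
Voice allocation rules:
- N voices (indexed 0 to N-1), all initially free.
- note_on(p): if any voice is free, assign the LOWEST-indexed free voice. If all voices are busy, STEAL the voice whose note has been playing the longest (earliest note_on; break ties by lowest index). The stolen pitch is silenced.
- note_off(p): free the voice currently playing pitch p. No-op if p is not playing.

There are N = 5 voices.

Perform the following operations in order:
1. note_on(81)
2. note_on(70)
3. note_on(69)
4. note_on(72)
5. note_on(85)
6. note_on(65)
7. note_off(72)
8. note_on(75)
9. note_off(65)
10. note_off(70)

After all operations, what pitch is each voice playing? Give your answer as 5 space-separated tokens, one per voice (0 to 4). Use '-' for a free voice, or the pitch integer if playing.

Op 1: note_on(81): voice 0 is free -> assigned | voices=[81 - - - -]
Op 2: note_on(70): voice 1 is free -> assigned | voices=[81 70 - - -]
Op 3: note_on(69): voice 2 is free -> assigned | voices=[81 70 69 - -]
Op 4: note_on(72): voice 3 is free -> assigned | voices=[81 70 69 72 -]
Op 5: note_on(85): voice 4 is free -> assigned | voices=[81 70 69 72 85]
Op 6: note_on(65): all voices busy, STEAL voice 0 (pitch 81, oldest) -> assign | voices=[65 70 69 72 85]
Op 7: note_off(72): free voice 3 | voices=[65 70 69 - 85]
Op 8: note_on(75): voice 3 is free -> assigned | voices=[65 70 69 75 85]
Op 9: note_off(65): free voice 0 | voices=[- 70 69 75 85]
Op 10: note_off(70): free voice 1 | voices=[- - 69 75 85]

Answer: - - 69 75 85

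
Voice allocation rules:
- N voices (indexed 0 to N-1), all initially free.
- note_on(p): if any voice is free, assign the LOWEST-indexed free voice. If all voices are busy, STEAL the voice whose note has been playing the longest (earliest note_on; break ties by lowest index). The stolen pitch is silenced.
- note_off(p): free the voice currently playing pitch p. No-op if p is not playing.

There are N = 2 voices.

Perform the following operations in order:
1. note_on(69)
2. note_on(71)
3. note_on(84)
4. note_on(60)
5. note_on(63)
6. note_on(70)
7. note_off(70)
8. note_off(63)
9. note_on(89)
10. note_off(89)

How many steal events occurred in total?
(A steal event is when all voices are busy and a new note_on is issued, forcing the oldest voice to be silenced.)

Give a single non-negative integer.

Answer: 4

Derivation:
Op 1: note_on(69): voice 0 is free -> assigned | voices=[69 -]
Op 2: note_on(71): voice 1 is free -> assigned | voices=[69 71]
Op 3: note_on(84): all voices busy, STEAL voice 0 (pitch 69, oldest) -> assign | voices=[84 71]
Op 4: note_on(60): all voices busy, STEAL voice 1 (pitch 71, oldest) -> assign | voices=[84 60]
Op 5: note_on(63): all voices busy, STEAL voice 0 (pitch 84, oldest) -> assign | voices=[63 60]
Op 6: note_on(70): all voices busy, STEAL voice 1 (pitch 60, oldest) -> assign | voices=[63 70]
Op 7: note_off(70): free voice 1 | voices=[63 -]
Op 8: note_off(63): free voice 0 | voices=[- -]
Op 9: note_on(89): voice 0 is free -> assigned | voices=[89 -]
Op 10: note_off(89): free voice 0 | voices=[- -]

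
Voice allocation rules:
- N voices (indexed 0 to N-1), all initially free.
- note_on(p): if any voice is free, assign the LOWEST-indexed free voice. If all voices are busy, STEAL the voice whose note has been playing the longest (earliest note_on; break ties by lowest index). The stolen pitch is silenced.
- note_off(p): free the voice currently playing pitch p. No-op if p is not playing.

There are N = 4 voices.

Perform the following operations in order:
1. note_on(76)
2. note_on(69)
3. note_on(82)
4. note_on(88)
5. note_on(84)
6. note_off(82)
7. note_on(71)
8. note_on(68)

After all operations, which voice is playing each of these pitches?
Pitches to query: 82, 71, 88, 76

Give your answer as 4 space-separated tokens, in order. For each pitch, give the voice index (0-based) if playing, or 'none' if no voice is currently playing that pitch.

Op 1: note_on(76): voice 0 is free -> assigned | voices=[76 - - -]
Op 2: note_on(69): voice 1 is free -> assigned | voices=[76 69 - -]
Op 3: note_on(82): voice 2 is free -> assigned | voices=[76 69 82 -]
Op 4: note_on(88): voice 3 is free -> assigned | voices=[76 69 82 88]
Op 5: note_on(84): all voices busy, STEAL voice 0 (pitch 76, oldest) -> assign | voices=[84 69 82 88]
Op 6: note_off(82): free voice 2 | voices=[84 69 - 88]
Op 7: note_on(71): voice 2 is free -> assigned | voices=[84 69 71 88]
Op 8: note_on(68): all voices busy, STEAL voice 1 (pitch 69, oldest) -> assign | voices=[84 68 71 88]

Answer: none 2 3 none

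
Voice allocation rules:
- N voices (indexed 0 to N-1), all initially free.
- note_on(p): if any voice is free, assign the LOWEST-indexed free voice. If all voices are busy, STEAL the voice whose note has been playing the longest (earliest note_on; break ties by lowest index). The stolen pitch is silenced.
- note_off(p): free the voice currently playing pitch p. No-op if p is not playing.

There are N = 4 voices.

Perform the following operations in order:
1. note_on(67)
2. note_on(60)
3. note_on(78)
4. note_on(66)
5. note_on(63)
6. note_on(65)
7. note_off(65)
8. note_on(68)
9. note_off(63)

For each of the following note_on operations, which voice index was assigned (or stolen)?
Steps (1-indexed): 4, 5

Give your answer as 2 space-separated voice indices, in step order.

Op 1: note_on(67): voice 0 is free -> assigned | voices=[67 - - -]
Op 2: note_on(60): voice 1 is free -> assigned | voices=[67 60 - -]
Op 3: note_on(78): voice 2 is free -> assigned | voices=[67 60 78 -]
Op 4: note_on(66): voice 3 is free -> assigned | voices=[67 60 78 66]
Op 5: note_on(63): all voices busy, STEAL voice 0 (pitch 67, oldest) -> assign | voices=[63 60 78 66]
Op 6: note_on(65): all voices busy, STEAL voice 1 (pitch 60, oldest) -> assign | voices=[63 65 78 66]
Op 7: note_off(65): free voice 1 | voices=[63 - 78 66]
Op 8: note_on(68): voice 1 is free -> assigned | voices=[63 68 78 66]
Op 9: note_off(63): free voice 0 | voices=[- 68 78 66]

Answer: 3 0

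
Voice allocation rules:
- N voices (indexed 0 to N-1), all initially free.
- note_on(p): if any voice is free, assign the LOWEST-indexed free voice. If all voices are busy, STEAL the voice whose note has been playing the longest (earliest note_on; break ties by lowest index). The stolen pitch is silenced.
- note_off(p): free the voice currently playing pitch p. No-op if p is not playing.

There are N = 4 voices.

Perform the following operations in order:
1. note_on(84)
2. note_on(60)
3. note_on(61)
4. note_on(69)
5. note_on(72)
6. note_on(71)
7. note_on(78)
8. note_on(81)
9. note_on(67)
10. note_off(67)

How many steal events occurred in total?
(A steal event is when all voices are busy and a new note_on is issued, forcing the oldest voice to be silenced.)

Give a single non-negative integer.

Op 1: note_on(84): voice 0 is free -> assigned | voices=[84 - - -]
Op 2: note_on(60): voice 1 is free -> assigned | voices=[84 60 - -]
Op 3: note_on(61): voice 2 is free -> assigned | voices=[84 60 61 -]
Op 4: note_on(69): voice 3 is free -> assigned | voices=[84 60 61 69]
Op 5: note_on(72): all voices busy, STEAL voice 0 (pitch 84, oldest) -> assign | voices=[72 60 61 69]
Op 6: note_on(71): all voices busy, STEAL voice 1 (pitch 60, oldest) -> assign | voices=[72 71 61 69]
Op 7: note_on(78): all voices busy, STEAL voice 2 (pitch 61, oldest) -> assign | voices=[72 71 78 69]
Op 8: note_on(81): all voices busy, STEAL voice 3 (pitch 69, oldest) -> assign | voices=[72 71 78 81]
Op 9: note_on(67): all voices busy, STEAL voice 0 (pitch 72, oldest) -> assign | voices=[67 71 78 81]
Op 10: note_off(67): free voice 0 | voices=[- 71 78 81]

Answer: 5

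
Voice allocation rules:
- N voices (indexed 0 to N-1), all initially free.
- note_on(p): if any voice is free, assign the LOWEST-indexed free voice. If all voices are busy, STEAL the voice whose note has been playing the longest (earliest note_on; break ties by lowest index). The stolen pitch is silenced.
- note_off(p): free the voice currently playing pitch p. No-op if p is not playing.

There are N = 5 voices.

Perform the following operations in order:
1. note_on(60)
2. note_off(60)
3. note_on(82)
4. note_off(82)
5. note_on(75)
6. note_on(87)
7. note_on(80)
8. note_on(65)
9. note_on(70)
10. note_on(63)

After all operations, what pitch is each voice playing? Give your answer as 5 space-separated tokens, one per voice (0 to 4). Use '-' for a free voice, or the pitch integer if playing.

Op 1: note_on(60): voice 0 is free -> assigned | voices=[60 - - - -]
Op 2: note_off(60): free voice 0 | voices=[- - - - -]
Op 3: note_on(82): voice 0 is free -> assigned | voices=[82 - - - -]
Op 4: note_off(82): free voice 0 | voices=[- - - - -]
Op 5: note_on(75): voice 0 is free -> assigned | voices=[75 - - - -]
Op 6: note_on(87): voice 1 is free -> assigned | voices=[75 87 - - -]
Op 7: note_on(80): voice 2 is free -> assigned | voices=[75 87 80 - -]
Op 8: note_on(65): voice 3 is free -> assigned | voices=[75 87 80 65 -]
Op 9: note_on(70): voice 4 is free -> assigned | voices=[75 87 80 65 70]
Op 10: note_on(63): all voices busy, STEAL voice 0 (pitch 75, oldest) -> assign | voices=[63 87 80 65 70]

Answer: 63 87 80 65 70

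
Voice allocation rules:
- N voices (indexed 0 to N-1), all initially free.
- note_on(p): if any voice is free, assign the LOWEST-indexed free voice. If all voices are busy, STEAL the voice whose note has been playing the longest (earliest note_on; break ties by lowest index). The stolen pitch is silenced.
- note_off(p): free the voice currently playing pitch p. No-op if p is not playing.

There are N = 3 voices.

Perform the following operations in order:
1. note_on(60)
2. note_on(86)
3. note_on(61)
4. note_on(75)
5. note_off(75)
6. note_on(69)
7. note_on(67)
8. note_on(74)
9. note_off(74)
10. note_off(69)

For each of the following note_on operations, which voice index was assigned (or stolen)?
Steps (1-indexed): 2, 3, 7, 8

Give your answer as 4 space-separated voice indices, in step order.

Op 1: note_on(60): voice 0 is free -> assigned | voices=[60 - -]
Op 2: note_on(86): voice 1 is free -> assigned | voices=[60 86 -]
Op 3: note_on(61): voice 2 is free -> assigned | voices=[60 86 61]
Op 4: note_on(75): all voices busy, STEAL voice 0 (pitch 60, oldest) -> assign | voices=[75 86 61]
Op 5: note_off(75): free voice 0 | voices=[- 86 61]
Op 6: note_on(69): voice 0 is free -> assigned | voices=[69 86 61]
Op 7: note_on(67): all voices busy, STEAL voice 1 (pitch 86, oldest) -> assign | voices=[69 67 61]
Op 8: note_on(74): all voices busy, STEAL voice 2 (pitch 61, oldest) -> assign | voices=[69 67 74]
Op 9: note_off(74): free voice 2 | voices=[69 67 -]
Op 10: note_off(69): free voice 0 | voices=[- 67 -]

Answer: 1 2 1 2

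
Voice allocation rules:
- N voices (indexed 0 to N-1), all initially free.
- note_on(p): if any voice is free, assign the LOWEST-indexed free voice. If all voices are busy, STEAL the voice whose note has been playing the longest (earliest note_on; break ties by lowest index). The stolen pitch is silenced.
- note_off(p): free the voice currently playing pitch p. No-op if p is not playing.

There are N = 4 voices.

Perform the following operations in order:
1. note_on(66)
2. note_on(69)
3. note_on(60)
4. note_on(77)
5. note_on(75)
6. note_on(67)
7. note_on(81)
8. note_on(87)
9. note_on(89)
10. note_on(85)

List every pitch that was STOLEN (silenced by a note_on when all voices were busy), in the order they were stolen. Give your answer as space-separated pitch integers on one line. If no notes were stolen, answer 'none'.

Answer: 66 69 60 77 75 67

Derivation:
Op 1: note_on(66): voice 0 is free -> assigned | voices=[66 - - -]
Op 2: note_on(69): voice 1 is free -> assigned | voices=[66 69 - -]
Op 3: note_on(60): voice 2 is free -> assigned | voices=[66 69 60 -]
Op 4: note_on(77): voice 3 is free -> assigned | voices=[66 69 60 77]
Op 5: note_on(75): all voices busy, STEAL voice 0 (pitch 66, oldest) -> assign | voices=[75 69 60 77]
Op 6: note_on(67): all voices busy, STEAL voice 1 (pitch 69, oldest) -> assign | voices=[75 67 60 77]
Op 7: note_on(81): all voices busy, STEAL voice 2 (pitch 60, oldest) -> assign | voices=[75 67 81 77]
Op 8: note_on(87): all voices busy, STEAL voice 3 (pitch 77, oldest) -> assign | voices=[75 67 81 87]
Op 9: note_on(89): all voices busy, STEAL voice 0 (pitch 75, oldest) -> assign | voices=[89 67 81 87]
Op 10: note_on(85): all voices busy, STEAL voice 1 (pitch 67, oldest) -> assign | voices=[89 85 81 87]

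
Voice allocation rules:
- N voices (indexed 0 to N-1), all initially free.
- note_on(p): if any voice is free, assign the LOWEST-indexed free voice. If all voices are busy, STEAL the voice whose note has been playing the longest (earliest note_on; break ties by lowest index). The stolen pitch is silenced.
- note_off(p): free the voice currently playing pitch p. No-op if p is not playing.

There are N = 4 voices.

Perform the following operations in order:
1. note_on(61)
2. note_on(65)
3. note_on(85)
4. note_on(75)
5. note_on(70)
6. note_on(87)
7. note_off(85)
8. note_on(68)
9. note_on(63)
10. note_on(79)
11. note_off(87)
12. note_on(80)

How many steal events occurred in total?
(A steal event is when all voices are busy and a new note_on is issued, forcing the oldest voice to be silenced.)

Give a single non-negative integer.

Op 1: note_on(61): voice 0 is free -> assigned | voices=[61 - - -]
Op 2: note_on(65): voice 1 is free -> assigned | voices=[61 65 - -]
Op 3: note_on(85): voice 2 is free -> assigned | voices=[61 65 85 -]
Op 4: note_on(75): voice 3 is free -> assigned | voices=[61 65 85 75]
Op 5: note_on(70): all voices busy, STEAL voice 0 (pitch 61, oldest) -> assign | voices=[70 65 85 75]
Op 6: note_on(87): all voices busy, STEAL voice 1 (pitch 65, oldest) -> assign | voices=[70 87 85 75]
Op 7: note_off(85): free voice 2 | voices=[70 87 - 75]
Op 8: note_on(68): voice 2 is free -> assigned | voices=[70 87 68 75]
Op 9: note_on(63): all voices busy, STEAL voice 3 (pitch 75, oldest) -> assign | voices=[70 87 68 63]
Op 10: note_on(79): all voices busy, STEAL voice 0 (pitch 70, oldest) -> assign | voices=[79 87 68 63]
Op 11: note_off(87): free voice 1 | voices=[79 - 68 63]
Op 12: note_on(80): voice 1 is free -> assigned | voices=[79 80 68 63]

Answer: 4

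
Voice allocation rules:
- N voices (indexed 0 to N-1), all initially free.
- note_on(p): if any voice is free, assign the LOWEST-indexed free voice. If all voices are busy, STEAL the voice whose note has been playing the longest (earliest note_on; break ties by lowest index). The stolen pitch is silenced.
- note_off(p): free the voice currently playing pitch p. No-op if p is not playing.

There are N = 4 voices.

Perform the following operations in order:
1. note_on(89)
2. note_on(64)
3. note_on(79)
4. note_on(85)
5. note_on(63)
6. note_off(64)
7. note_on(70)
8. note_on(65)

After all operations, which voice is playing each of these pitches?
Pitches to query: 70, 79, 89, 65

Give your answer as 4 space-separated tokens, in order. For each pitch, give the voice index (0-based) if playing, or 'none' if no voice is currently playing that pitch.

Answer: 1 none none 2

Derivation:
Op 1: note_on(89): voice 0 is free -> assigned | voices=[89 - - -]
Op 2: note_on(64): voice 1 is free -> assigned | voices=[89 64 - -]
Op 3: note_on(79): voice 2 is free -> assigned | voices=[89 64 79 -]
Op 4: note_on(85): voice 3 is free -> assigned | voices=[89 64 79 85]
Op 5: note_on(63): all voices busy, STEAL voice 0 (pitch 89, oldest) -> assign | voices=[63 64 79 85]
Op 6: note_off(64): free voice 1 | voices=[63 - 79 85]
Op 7: note_on(70): voice 1 is free -> assigned | voices=[63 70 79 85]
Op 8: note_on(65): all voices busy, STEAL voice 2 (pitch 79, oldest) -> assign | voices=[63 70 65 85]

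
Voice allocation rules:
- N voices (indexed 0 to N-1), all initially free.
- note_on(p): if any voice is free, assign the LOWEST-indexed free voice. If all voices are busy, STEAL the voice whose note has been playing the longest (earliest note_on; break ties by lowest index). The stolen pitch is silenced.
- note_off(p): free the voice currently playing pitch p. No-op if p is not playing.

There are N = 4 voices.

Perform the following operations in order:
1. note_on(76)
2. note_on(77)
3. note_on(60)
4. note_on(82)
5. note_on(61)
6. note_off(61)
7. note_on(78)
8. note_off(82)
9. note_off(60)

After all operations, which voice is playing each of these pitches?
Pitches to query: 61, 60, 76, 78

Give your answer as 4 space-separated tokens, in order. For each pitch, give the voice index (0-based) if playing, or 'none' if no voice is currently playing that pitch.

Answer: none none none 0

Derivation:
Op 1: note_on(76): voice 0 is free -> assigned | voices=[76 - - -]
Op 2: note_on(77): voice 1 is free -> assigned | voices=[76 77 - -]
Op 3: note_on(60): voice 2 is free -> assigned | voices=[76 77 60 -]
Op 4: note_on(82): voice 3 is free -> assigned | voices=[76 77 60 82]
Op 5: note_on(61): all voices busy, STEAL voice 0 (pitch 76, oldest) -> assign | voices=[61 77 60 82]
Op 6: note_off(61): free voice 0 | voices=[- 77 60 82]
Op 7: note_on(78): voice 0 is free -> assigned | voices=[78 77 60 82]
Op 8: note_off(82): free voice 3 | voices=[78 77 60 -]
Op 9: note_off(60): free voice 2 | voices=[78 77 - -]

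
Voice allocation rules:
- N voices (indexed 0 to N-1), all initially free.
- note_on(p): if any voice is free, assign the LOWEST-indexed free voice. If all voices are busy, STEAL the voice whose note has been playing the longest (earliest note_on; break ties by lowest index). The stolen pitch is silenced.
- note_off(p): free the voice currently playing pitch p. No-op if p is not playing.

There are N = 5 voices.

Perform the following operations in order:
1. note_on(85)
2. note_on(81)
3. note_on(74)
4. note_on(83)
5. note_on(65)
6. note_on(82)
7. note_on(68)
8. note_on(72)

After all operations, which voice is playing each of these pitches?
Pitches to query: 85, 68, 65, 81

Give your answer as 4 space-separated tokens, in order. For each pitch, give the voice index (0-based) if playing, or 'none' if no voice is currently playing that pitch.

Answer: none 1 4 none

Derivation:
Op 1: note_on(85): voice 0 is free -> assigned | voices=[85 - - - -]
Op 2: note_on(81): voice 1 is free -> assigned | voices=[85 81 - - -]
Op 3: note_on(74): voice 2 is free -> assigned | voices=[85 81 74 - -]
Op 4: note_on(83): voice 3 is free -> assigned | voices=[85 81 74 83 -]
Op 5: note_on(65): voice 4 is free -> assigned | voices=[85 81 74 83 65]
Op 6: note_on(82): all voices busy, STEAL voice 0 (pitch 85, oldest) -> assign | voices=[82 81 74 83 65]
Op 7: note_on(68): all voices busy, STEAL voice 1 (pitch 81, oldest) -> assign | voices=[82 68 74 83 65]
Op 8: note_on(72): all voices busy, STEAL voice 2 (pitch 74, oldest) -> assign | voices=[82 68 72 83 65]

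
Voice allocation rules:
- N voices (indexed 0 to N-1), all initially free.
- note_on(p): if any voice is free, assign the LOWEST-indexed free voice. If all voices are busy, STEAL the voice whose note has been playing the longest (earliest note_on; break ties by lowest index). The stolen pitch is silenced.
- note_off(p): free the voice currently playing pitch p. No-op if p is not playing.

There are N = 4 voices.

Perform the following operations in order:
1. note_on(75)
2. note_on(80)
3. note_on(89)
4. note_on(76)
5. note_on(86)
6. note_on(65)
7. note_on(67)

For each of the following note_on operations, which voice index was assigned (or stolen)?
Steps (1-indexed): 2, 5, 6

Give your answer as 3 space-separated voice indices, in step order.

Answer: 1 0 1

Derivation:
Op 1: note_on(75): voice 0 is free -> assigned | voices=[75 - - -]
Op 2: note_on(80): voice 1 is free -> assigned | voices=[75 80 - -]
Op 3: note_on(89): voice 2 is free -> assigned | voices=[75 80 89 -]
Op 4: note_on(76): voice 3 is free -> assigned | voices=[75 80 89 76]
Op 5: note_on(86): all voices busy, STEAL voice 0 (pitch 75, oldest) -> assign | voices=[86 80 89 76]
Op 6: note_on(65): all voices busy, STEAL voice 1 (pitch 80, oldest) -> assign | voices=[86 65 89 76]
Op 7: note_on(67): all voices busy, STEAL voice 2 (pitch 89, oldest) -> assign | voices=[86 65 67 76]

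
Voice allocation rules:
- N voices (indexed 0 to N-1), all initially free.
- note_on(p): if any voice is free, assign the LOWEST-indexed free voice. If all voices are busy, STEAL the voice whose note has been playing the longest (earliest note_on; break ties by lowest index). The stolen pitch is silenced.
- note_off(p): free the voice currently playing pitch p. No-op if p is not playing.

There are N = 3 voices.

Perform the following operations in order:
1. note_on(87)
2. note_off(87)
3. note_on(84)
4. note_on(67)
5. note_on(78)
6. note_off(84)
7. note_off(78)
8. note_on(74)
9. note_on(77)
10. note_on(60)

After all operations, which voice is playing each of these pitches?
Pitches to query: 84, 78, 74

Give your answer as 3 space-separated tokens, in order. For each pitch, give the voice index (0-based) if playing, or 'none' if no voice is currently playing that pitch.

Answer: none none 0

Derivation:
Op 1: note_on(87): voice 0 is free -> assigned | voices=[87 - -]
Op 2: note_off(87): free voice 0 | voices=[- - -]
Op 3: note_on(84): voice 0 is free -> assigned | voices=[84 - -]
Op 4: note_on(67): voice 1 is free -> assigned | voices=[84 67 -]
Op 5: note_on(78): voice 2 is free -> assigned | voices=[84 67 78]
Op 6: note_off(84): free voice 0 | voices=[- 67 78]
Op 7: note_off(78): free voice 2 | voices=[- 67 -]
Op 8: note_on(74): voice 0 is free -> assigned | voices=[74 67 -]
Op 9: note_on(77): voice 2 is free -> assigned | voices=[74 67 77]
Op 10: note_on(60): all voices busy, STEAL voice 1 (pitch 67, oldest) -> assign | voices=[74 60 77]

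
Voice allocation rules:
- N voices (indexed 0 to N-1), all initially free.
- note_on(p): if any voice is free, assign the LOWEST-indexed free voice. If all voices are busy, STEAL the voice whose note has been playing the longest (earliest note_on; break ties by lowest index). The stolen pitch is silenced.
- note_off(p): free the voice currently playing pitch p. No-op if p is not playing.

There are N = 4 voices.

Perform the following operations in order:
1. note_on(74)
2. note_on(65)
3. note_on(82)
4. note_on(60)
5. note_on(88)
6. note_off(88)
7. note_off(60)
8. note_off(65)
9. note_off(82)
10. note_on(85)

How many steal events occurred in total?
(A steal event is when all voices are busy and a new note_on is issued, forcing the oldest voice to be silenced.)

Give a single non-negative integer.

Answer: 1

Derivation:
Op 1: note_on(74): voice 0 is free -> assigned | voices=[74 - - -]
Op 2: note_on(65): voice 1 is free -> assigned | voices=[74 65 - -]
Op 3: note_on(82): voice 2 is free -> assigned | voices=[74 65 82 -]
Op 4: note_on(60): voice 3 is free -> assigned | voices=[74 65 82 60]
Op 5: note_on(88): all voices busy, STEAL voice 0 (pitch 74, oldest) -> assign | voices=[88 65 82 60]
Op 6: note_off(88): free voice 0 | voices=[- 65 82 60]
Op 7: note_off(60): free voice 3 | voices=[- 65 82 -]
Op 8: note_off(65): free voice 1 | voices=[- - 82 -]
Op 9: note_off(82): free voice 2 | voices=[- - - -]
Op 10: note_on(85): voice 0 is free -> assigned | voices=[85 - - -]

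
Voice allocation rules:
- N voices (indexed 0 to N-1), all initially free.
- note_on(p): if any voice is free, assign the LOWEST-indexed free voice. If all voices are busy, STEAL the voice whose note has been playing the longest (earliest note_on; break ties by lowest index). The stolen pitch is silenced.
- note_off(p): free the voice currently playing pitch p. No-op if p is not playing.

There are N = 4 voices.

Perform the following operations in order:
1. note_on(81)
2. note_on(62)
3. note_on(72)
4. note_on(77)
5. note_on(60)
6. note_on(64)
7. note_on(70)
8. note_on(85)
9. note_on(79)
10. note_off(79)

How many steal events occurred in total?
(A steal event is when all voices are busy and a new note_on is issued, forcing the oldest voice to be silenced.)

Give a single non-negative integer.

Answer: 5

Derivation:
Op 1: note_on(81): voice 0 is free -> assigned | voices=[81 - - -]
Op 2: note_on(62): voice 1 is free -> assigned | voices=[81 62 - -]
Op 3: note_on(72): voice 2 is free -> assigned | voices=[81 62 72 -]
Op 4: note_on(77): voice 3 is free -> assigned | voices=[81 62 72 77]
Op 5: note_on(60): all voices busy, STEAL voice 0 (pitch 81, oldest) -> assign | voices=[60 62 72 77]
Op 6: note_on(64): all voices busy, STEAL voice 1 (pitch 62, oldest) -> assign | voices=[60 64 72 77]
Op 7: note_on(70): all voices busy, STEAL voice 2 (pitch 72, oldest) -> assign | voices=[60 64 70 77]
Op 8: note_on(85): all voices busy, STEAL voice 3 (pitch 77, oldest) -> assign | voices=[60 64 70 85]
Op 9: note_on(79): all voices busy, STEAL voice 0 (pitch 60, oldest) -> assign | voices=[79 64 70 85]
Op 10: note_off(79): free voice 0 | voices=[- 64 70 85]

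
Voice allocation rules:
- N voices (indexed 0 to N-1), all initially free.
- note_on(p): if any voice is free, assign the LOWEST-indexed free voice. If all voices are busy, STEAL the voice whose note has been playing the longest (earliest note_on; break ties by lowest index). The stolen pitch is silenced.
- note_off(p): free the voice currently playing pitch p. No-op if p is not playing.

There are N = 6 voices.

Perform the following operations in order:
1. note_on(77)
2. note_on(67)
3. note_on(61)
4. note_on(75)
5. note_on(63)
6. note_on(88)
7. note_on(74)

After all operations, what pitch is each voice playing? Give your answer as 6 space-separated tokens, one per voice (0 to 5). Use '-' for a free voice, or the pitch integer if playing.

Answer: 74 67 61 75 63 88

Derivation:
Op 1: note_on(77): voice 0 is free -> assigned | voices=[77 - - - - -]
Op 2: note_on(67): voice 1 is free -> assigned | voices=[77 67 - - - -]
Op 3: note_on(61): voice 2 is free -> assigned | voices=[77 67 61 - - -]
Op 4: note_on(75): voice 3 is free -> assigned | voices=[77 67 61 75 - -]
Op 5: note_on(63): voice 4 is free -> assigned | voices=[77 67 61 75 63 -]
Op 6: note_on(88): voice 5 is free -> assigned | voices=[77 67 61 75 63 88]
Op 7: note_on(74): all voices busy, STEAL voice 0 (pitch 77, oldest) -> assign | voices=[74 67 61 75 63 88]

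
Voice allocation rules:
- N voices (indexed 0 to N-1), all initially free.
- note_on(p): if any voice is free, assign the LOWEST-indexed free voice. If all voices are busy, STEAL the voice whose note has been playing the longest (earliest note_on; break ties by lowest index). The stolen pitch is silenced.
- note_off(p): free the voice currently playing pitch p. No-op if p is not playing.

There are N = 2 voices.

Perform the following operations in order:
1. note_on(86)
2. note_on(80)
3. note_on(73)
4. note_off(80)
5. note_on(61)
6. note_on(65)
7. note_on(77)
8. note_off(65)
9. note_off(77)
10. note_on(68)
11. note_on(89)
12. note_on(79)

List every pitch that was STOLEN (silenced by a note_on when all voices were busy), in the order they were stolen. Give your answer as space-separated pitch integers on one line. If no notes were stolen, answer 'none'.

Answer: 86 73 61 68

Derivation:
Op 1: note_on(86): voice 0 is free -> assigned | voices=[86 -]
Op 2: note_on(80): voice 1 is free -> assigned | voices=[86 80]
Op 3: note_on(73): all voices busy, STEAL voice 0 (pitch 86, oldest) -> assign | voices=[73 80]
Op 4: note_off(80): free voice 1 | voices=[73 -]
Op 5: note_on(61): voice 1 is free -> assigned | voices=[73 61]
Op 6: note_on(65): all voices busy, STEAL voice 0 (pitch 73, oldest) -> assign | voices=[65 61]
Op 7: note_on(77): all voices busy, STEAL voice 1 (pitch 61, oldest) -> assign | voices=[65 77]
Op 8: note_off(65): free voice 0 | voices=[- 77]
Op 9: note_off(77): free voice 1 | voices=[- -]
Op 10: note_on(68): voice 0 is free -> assigned | voices=[68 -]
Op 11: note_on(89): voice 1 is free -> assigned | voices=[68 89]
Op 12: note_on(79): all voices busy, STEAL voice 0 (pitch 68, oldest) -> assign | voices=[79 89]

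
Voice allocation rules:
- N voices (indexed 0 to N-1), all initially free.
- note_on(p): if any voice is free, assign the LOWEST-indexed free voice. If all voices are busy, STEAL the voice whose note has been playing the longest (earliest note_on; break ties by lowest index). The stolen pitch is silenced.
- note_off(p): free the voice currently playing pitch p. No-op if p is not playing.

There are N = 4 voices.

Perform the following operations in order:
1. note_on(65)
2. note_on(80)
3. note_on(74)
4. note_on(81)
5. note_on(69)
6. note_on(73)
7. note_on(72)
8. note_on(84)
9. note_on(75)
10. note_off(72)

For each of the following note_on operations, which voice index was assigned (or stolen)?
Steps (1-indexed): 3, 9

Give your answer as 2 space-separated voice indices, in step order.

Op 1: note_on(65): voice 0 is free -> assigned | voices=[65 - - -]
Op 2: note_on(80): voice 1 is free -> assigned | voices=[65 80 - -]
Op 3: note_on(74): voice 2 is free -> assigned | voices=[65 80 74 -]
Op 4: note_on(81): voice 3 is free -> assigned | voices=[65 80 74 81]
Op 5: note_on(69): all voices busy, STEAL voice 0 (pitch 65, oldest) -> assign | voices=[69 80 74 81]
Op 6: note_on(73): all voices busy, STEAL voice 1 (pitch 80, oldest) -> assign | voices=[69 73 74 81]
Op 7: note_on(72): all voices busy, STEAL voice 2 (pitch 74, oldest) -> assign | voices=[69 73 72 81]
Op 8: note_on(84): all voices busy, STEAL voice 3 (pitch 81, oldest) -> assign | voices=[69 73 72 84]
Op 9: note_on(75): all voices busy, STEAL voice 0 (pitch 69, oldest) -> assign | voices=[75 73 72 84]
Op 10: note_off(72): free voice 2 | voices=[75 73 - 84]

Answer: 2 0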